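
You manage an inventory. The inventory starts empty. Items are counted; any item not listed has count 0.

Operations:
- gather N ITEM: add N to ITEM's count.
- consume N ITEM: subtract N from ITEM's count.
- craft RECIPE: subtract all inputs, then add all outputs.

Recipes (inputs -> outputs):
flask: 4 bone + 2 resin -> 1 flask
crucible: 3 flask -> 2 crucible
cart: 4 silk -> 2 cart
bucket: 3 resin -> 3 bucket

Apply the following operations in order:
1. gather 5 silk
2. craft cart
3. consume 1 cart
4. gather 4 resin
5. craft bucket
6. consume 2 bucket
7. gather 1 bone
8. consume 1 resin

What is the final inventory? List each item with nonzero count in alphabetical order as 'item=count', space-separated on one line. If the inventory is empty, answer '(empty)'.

Answer: bone=1 bucket=1 cart=1 silk=1

Derivation:
After 1 (gather 5 silk): silk=5
After 2 (craft cart): cart=2 silk=1
After 3 (consume 1 cart): cart=1 silk=1
After 4 (gather 4 resin): cart=1 resin=4 silk=1
After 5 (craft bucket): bucket=3 cart=1 resin=1 silk=1
After 6 (consume 2 bucket): bucket=1 cart=1 resin=1 silk=1
After 7 (gather 1 bone): bone=1 bucket=1 cart=1 resin=1 silk=1
After 8 (consume 1 resin): bone=1 bucket=1 cart=1 silk=1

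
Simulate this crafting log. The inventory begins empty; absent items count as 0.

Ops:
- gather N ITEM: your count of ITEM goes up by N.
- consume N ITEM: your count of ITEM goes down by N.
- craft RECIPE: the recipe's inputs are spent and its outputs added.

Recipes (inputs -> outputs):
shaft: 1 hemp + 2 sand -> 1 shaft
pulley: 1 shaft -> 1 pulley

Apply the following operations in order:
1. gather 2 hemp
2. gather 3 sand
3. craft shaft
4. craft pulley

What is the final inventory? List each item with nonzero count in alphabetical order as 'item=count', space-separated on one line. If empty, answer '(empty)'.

Answer: hemp=1 pulley=1 sand=1

Derivation:
After 1 (gather 2 hemp): hemp=2
After 2 (gather 3 sand): hemp=2 sand=3
After 3 (craft shaft): hemp=1 sand=1 shaft=1
After 4 (craft pulley): hemp=1 pulley=1 sand=1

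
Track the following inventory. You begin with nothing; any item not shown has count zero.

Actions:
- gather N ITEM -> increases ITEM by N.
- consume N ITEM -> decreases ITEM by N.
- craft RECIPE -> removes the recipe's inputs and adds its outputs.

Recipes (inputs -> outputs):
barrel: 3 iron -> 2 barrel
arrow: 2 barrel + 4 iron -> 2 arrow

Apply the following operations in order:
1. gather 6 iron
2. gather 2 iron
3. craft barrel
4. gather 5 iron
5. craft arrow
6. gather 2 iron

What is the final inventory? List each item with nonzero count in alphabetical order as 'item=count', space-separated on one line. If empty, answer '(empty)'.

Answer: arrow=2 iron=8

Derivation:
After 1 (gather 6 iron): iron=6
After 2 (gather 2 iron): iron=8
After 3 (craft barrel): barrel=2 iron=5
After 4 (gather 5 iron): barrel=2 iron=10
After 5 (craft arrow): arrow=2 iron=6
After 6 (gather 2 iron): arrow=2 iron=8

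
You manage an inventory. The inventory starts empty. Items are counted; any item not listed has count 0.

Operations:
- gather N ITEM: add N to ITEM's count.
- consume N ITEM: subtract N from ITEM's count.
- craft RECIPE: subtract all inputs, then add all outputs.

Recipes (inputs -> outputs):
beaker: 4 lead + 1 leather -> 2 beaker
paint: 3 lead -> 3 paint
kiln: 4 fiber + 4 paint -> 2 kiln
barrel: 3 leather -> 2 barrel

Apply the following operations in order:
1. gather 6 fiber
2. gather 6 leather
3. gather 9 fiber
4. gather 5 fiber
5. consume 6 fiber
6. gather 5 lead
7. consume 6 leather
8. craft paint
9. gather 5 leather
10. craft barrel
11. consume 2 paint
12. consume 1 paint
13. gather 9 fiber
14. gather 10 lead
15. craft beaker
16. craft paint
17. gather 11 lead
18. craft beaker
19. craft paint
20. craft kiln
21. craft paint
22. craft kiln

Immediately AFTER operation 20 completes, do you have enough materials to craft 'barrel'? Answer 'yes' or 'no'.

After 1 (gather 6 fiber): fiber=6
After 2 (gather 6 leather): fiber=6 leather=6
After 3 (gather 9 fiber): fiber=15 leather=6
After 4 (gather 5 fiber): fiber=20 leather=6
After 5 (consume 6 fiber): fiber=14 leather=6
After 6 (gather 5 lead): fiber=14 lead=5 leather=6
After 7 (consume 6 leather): fiber=14 lead=5
After 8 (craft paint): fiber=14 lead=2 paint=3
After 9 (gather 5 leather): fiber=14 lead=2 leather=5 paint=3
After 10 (craft barrel): barrel=2 fiber=14 lead=2 leather=2 paint=3
After 11 (consume 2 paint): barrel=2 fiber=14 lead=2 leather=2 paint=1
After 12 (consume 1 paint): barrel=2 fiber=14 lead=2 leather=2
After 13 (gather 9 fiber): barrel=2 fiber=23 lead=2 leather=2
After 14 (gather 10 lead): barrel=2 fiber=23 lead=12 leather=2
After 15 (craft beaker): barrel=2 beaker=2 fiber=23 lead=8 leather=1
After 16 (craft paint): barrel=2 beaker=2 fiber=23 lead=5 leather=1 paint=3
After 17 (gather 11 lead): barrel=2 beaker=2 fiber=23 lead=16 leather=1 paint=3
After 18 (craft beaker): barrel=2 beaker=4 fiber=23 lead=12 paint=3
After 19 (craft paint): barrel=2 beaker=4 fiber=23 lead=9 paint=6
After 20 (craft kiln): barrel=2 beaker=4 fiber=19 kiln=2 lead=9 paint=2

Answer: no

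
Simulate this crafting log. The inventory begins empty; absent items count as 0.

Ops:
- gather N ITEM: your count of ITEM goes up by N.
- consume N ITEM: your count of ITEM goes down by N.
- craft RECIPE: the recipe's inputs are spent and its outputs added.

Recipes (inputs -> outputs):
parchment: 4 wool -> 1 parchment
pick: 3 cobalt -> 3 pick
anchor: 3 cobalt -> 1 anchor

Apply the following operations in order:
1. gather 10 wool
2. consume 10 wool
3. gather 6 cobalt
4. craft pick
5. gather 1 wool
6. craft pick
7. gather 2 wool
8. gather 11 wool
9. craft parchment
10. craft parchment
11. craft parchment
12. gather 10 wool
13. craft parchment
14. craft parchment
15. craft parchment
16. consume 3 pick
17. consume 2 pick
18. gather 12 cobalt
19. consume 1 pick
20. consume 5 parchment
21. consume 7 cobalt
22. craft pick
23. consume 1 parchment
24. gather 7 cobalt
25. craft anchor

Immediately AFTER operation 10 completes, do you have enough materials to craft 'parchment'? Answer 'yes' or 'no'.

After 1 (gather 10 wool): wool=10
After 2 (consume 10 wool): (empty)
After 3 (gather 6 cobalt): cobalt=6
After 4 (craft pick): cobalt=3 pick=3
After 5 (gather 1 wool): cobalt=3 pick=3 wool=1
After 6 (craft pick): pick=6 wool=1
After 7 (gather 2 wool): pick=6 wool=3
After 8 (gather 11 wool): pick=6 wool=14
After 9 (craft parchment): parchment=1 pick=6 wool=10
After 10 (craft parchment): parchment=2 pick=6 wool=6

Answer: yes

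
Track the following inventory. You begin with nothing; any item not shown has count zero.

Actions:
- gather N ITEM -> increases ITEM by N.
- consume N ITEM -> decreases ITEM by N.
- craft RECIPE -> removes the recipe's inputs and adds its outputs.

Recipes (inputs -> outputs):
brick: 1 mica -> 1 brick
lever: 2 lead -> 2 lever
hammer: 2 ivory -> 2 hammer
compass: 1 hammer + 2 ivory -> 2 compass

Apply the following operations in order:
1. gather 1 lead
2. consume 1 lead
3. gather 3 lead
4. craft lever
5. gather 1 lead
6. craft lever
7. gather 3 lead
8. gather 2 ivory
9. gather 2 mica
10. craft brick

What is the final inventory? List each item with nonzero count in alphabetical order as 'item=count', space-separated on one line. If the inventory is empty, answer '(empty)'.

Answer: brick=1 ivory=2 lead=3 lever=4 mica=1

Derivation:
After 1 (gather 1 lead): lead=1
After 2 (consume 1 lead): (empty)
After 3 (gather 3 lead): lead=3
After 4 (craft lever): lead=1 lever=2
After 5 (gather 1 lead): lead=2 lever=2
After 6 (craft lever): lever=4
After 7 (gather 3 lead): lead=3 lever=4
After 8 (gather 2 ivory): ivory=2 lead=3 lever=4
After 9 (gather 2 mica): ivory=2 lead=3 lever=4 mica=2
After 10 (craft brick): brick=1 ivory=2 lead=3 lever=4 mica=1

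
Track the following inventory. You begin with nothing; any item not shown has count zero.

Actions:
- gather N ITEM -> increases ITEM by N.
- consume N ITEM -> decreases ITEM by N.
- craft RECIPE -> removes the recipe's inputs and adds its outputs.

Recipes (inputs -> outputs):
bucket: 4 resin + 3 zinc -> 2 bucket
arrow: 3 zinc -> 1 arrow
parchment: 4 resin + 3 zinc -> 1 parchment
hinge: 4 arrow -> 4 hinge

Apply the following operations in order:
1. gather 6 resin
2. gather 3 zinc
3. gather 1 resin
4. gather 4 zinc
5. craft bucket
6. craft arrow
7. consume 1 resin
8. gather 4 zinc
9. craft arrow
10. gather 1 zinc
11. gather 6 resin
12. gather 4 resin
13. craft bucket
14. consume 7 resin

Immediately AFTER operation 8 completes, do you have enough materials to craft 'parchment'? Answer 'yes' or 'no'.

Answer: no

Derivation:
After 1 (gather 6 resin): resin=6
After 2 (gather 3 zinc): resin=6 zinc=3
After 3 (gather 1 resin): resin=7 zinc=3
After 4 (gather 4 zinc): resin=7 zinc=7
After 5 (craft bucket): bucket=2 resin=3 zinc=4
After 6 (craft arrow): arrow=1 bucket=2 resin=3 zinc=1
After 7 (consume 1 resin): arrow=1 bucket=2 resin=2 zinc=1
After 8 (gather 4 zinc): arrow=1 bucket=2 resin=2 zinc=5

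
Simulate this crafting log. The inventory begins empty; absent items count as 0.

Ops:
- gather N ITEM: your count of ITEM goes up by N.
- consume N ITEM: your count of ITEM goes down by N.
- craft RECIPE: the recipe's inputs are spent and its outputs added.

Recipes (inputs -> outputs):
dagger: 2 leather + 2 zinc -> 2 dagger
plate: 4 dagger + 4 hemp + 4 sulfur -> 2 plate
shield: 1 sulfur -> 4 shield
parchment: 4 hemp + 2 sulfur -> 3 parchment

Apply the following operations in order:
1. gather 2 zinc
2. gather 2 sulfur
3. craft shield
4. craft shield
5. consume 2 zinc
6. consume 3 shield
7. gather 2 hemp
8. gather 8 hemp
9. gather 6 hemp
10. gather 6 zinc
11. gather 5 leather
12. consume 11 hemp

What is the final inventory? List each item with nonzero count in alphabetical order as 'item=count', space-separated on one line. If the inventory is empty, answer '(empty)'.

After 1 (gather 2 zinc): zinc=2
After 2 (gather 2 sulfur): sulfur=2 zinc=2
After 3 (craft shield): shield=4 sulfur=1 zinc=2
After 4 (craft shield): shield=8 zinc=2
After 5 (consume 2 zinc): shield=8
After 6 (consume 3 shield): shield=5
After 7 (gather 2 hemp): hemp=2 shield=5
After 8 (gather 8 hemp): hemp=10 shield=5
After 9 (gather 6 hemp): hemp=16 shield=5
After 10 (gather 6 zinc): hemp=16 shield=5 zinc=6
After 11 (gather 5 leather): hemp=16 leather=5 shield=5 zinc=6
After 12 (consume 11 hemp): hemp=5 leather=5 shield=5 zinc=6

Answer: hemp=5 leather=5 shield=5 zinc=6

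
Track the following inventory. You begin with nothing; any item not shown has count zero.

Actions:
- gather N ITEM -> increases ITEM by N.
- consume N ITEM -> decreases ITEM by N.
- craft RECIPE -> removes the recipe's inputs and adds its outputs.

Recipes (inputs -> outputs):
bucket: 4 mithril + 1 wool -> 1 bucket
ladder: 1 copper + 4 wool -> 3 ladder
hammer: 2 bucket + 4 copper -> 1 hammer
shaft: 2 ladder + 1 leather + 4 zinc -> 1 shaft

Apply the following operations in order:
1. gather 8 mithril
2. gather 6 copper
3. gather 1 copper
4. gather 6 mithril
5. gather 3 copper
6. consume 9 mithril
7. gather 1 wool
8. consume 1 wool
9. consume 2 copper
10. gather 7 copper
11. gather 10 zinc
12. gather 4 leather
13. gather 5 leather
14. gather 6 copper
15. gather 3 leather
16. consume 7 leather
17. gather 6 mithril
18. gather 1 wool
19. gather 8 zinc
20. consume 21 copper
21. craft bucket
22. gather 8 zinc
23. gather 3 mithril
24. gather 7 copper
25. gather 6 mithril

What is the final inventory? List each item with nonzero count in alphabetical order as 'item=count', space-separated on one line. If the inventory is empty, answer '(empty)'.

Answer: bucket=1 copper=7 leather=5 mithril=16 zinc=26

Derivation:
After 1 (gather 8 mithril): mithril=8
After 2 (gather 6 copper): copper=6 mithril=8
After 3 (gather 1 copper): copper=7 mithril=8
After 4 (gather 6 mithril): copper=7 mithril=14
After 5 (gather 3 copper): copper=10 mithril=14
After 6 (consume 9 mithril): copper=10 mithril=5
After 7 (gather 1 wool): copper=10 mithril=5 wool=1
After 8 (consume 1 wool): copper=10 mithril=5
After 9 (consume 2 copper): copper=8 mithril=5
After 10 (gather 7 copper): copper=15 mithril=5
After 11 (gather 10 zinc): copper=15 mithril=5 zinc=10
After 12 (gather 4 leather): copper=15 leather=4 mithril=5 zinc=10
After 13 (gather 5 leather): copper=15 leather=9 mithril=5 zinc=10
After 14 (gather 6 copper): copper=21 leather=9 mithril=5 zinc=10
After 15 (gather 3 leather): copper=21 leather=12 mithril=5 zinc=10
After 16 (consume 7 leather): copper=21 leather=5 mithril=5 zinc=10
After 17 (gather 6 mithril): copper=21 leather=5 mithril=11 zinc=10
After 18 (gather 1 wool): copper=21 leather=5 mithril=11 wool=1 zinc=10
After 19 (gather 8 zinc): copper=21 leather=5 mithril=11 wool=1 zinc=18
After 20 (consume 21 copper): leather=5 mithril=11 wool=1 zinc=18
After 21 (craft bucket): bucket=1 leather=5 mithril=7 zinc=18
After 22 (gather 8 zinc): bucket=1 leather=5 mithril=7 zinc=26
After 23 (gather 3 mithril): bucket=1 leather=5 mithril=10 zinc=26
After 24 (gather 7 copper): bucket=1 copper=7 leather=5 mithril=10 zinc=26
After 25 (gather 6 mithril): bucket=1 copper=7 leather=5 mithril=16 zinc=26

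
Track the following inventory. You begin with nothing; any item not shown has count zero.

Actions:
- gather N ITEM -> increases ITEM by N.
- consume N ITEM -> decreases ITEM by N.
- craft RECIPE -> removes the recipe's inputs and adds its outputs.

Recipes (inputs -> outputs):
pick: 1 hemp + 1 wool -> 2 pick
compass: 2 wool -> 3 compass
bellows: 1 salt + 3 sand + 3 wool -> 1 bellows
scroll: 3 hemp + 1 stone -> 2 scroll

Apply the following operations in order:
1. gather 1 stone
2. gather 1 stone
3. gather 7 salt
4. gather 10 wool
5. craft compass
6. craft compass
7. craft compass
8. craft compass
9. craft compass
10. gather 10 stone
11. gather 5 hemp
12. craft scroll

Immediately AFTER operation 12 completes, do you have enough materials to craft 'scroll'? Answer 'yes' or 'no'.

Answer: no

Derivation:
After 1 (gather 1 stone): stone=1
After 2 (gather 1 stone): stone=2
After 3 (gather 7 salt): salt=7 stone=2
After 4 (gather 10 wool): salt=7 stone=2 wool=10
After 5 (craft compass): compass=3 salt=7 stone=2 wool=8
After 6 (craft compass): compass=6 salt=7 stone=2 wool=6
After 7 (craft compass): compass=9 salt=7 stone=2 wool=4
After 8 (craft compass): compass=12 salt=7 stone=2 wool=2
After 9 (craft compass): compass=15 salt=7 stone=2
After 10 (gather 10 stone): compass=15 salt=7 stone=12
After 11 (gather 5 hemp): compass=15 hemp=5 salt=7 stone=12
After 12 (craft scroll): compass=15 hemp=2 salt=7 scroll=2 stone=11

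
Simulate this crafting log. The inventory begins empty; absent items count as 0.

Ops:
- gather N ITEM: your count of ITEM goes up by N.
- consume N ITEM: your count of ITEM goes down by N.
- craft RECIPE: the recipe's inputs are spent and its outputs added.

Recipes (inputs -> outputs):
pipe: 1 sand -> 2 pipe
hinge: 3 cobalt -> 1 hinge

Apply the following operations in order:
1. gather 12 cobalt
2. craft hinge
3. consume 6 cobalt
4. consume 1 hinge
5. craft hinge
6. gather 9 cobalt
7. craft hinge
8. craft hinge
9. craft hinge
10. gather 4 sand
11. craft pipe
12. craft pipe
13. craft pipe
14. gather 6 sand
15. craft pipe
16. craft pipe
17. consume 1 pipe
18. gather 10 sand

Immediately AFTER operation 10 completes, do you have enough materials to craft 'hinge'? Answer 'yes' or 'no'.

Answer: no

Derivation:
After 1 (gather 12 cobalt): cobalt=12
After 2 (craft hinge): cobalt=9 hinge=1
After 3 (consume 6 cobalt): cobalt=3 hinge=1
After 4 (consume 1 hinge): cobalt=3
After 5 (craft hinge): hinge=1
After 6 (gather 9 cobalt): cobalt=9 hinge=1
After 7 (craft hinge): cobalt=6 hinge=2
After 8 (craft hinge): cobalt=3 hinge=3
After 9 (craft hinge): hinge=4
After 10 (gather 4 sand): hinge=4 sand=4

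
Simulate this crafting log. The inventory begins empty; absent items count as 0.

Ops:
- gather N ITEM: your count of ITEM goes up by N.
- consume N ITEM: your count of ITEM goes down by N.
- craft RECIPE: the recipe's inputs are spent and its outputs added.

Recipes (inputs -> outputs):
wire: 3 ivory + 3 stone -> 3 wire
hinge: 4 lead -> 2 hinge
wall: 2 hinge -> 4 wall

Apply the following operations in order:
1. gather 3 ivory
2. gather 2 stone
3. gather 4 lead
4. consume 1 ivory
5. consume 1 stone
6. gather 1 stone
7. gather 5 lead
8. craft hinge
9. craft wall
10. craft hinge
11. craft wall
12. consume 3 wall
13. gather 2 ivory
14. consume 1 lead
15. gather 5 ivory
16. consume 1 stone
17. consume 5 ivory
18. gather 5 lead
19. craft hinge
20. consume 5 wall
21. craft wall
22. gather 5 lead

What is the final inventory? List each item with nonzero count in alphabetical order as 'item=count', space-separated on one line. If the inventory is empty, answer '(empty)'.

After 1 (gather 3 ivory): ivory=3
After 2 (gather 2 stone): ivory=3 stone=2
After 3 (gather 4 lead): ivory=3 lead=4 stone=2
After 4 (consume 1 ivory): ivory=2 lead=4 stone=2
After 5 (consume 1 stone): ivory=2 lead=4 stone=1
After 6 (gather 1 stone): ivory=2 lead=4 stone=2
After 7 (gather 5 lead): ivory=2 lead=9 stone=2
After 8 (craft hinge): hinge=2 ivory=2 lead=5 stone=2
After 9 (craft wall): ivory=2 lead=5 stone=2 wall=4
After 10 (craft hinge): hinge=2 ivory=2 lead=1 stone=2 wall=4
After 11 (craft wall): ivory=2 lead=1 stone=2 wall=8
After 12 (consume 3 wall): ivory=2 lead=1 stone=2 wall=5
After 13 (gather 2 ivory): ivory=4 lead=1 stone=2 wall=5
After 14 (consume 1 lead): ivory=4 stone=2 wall=5
After 15 (gather 5 ivory): ivory=9 stone=2 wall=5
After 16 (consume 1 stone): ivory=9 stone=1 wall=5
After 17 (consume 5 ivory): ivory=4 stone=1 wall=5
After 18 (gather 5 lead): ivory=4 lead=5 stone=1 wall=5
After 19 (craft hinge): hinge=2 ivory=4 lead=1 stone=1 wall=5
After 20 (consume 5 wall): hinge=2 ivory=4 lead=1 stone=1
After 21 (craft wall): ivory=4 lead=1 stone=1 wall=4
After 22 (gather 5 lead): ivory=4 lead=6 stone=1 wall=4

Answer: ivory=4 lead=6 stone=1 wall=4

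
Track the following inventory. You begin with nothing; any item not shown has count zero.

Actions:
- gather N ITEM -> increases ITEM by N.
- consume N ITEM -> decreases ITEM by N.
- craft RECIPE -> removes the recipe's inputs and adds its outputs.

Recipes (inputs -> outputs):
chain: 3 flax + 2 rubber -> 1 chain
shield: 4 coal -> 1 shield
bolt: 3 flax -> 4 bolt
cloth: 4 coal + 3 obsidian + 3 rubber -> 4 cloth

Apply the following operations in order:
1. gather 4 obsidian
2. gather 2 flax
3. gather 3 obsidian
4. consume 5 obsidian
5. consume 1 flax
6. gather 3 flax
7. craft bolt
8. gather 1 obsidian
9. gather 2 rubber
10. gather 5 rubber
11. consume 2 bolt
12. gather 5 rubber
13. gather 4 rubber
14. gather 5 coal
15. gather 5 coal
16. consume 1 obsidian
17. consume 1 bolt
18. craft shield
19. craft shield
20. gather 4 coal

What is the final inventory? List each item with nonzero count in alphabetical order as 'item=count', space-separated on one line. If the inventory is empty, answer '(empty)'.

After 1 (gather 4 obsidian): obsidian=4
After 2 (gather 2 flax): flax=2 obsidian=4
After 3 (gather 3 obsidian): flax=2 obsidian=7
After 4 (consume 5 obsidian): flax=2 obsidian=2
After 5 (consume 1 flax): flax=1 obsidian=2
After 6 (gather 3 flax): flax=4 obsidian=2
After 7 (craft bolt): bolt=4 flax=1 obsidian=2
After 8 (gather 1 obsidian): bolt=4 flax=1 obsidian=3
After 9 (gather 2 rubber): bolt=4 flax=1 obsidian=3 rubber=2
After 10 (gather 5 rubber): bolt=4 flax=1 obsidian=3 rubber=7
After 11 (consume 2 bolt): bolt=2 flax=1 obsidian=3 rubber=7
After 12 (gather 5 rubber): bolt=2 flax=1 obsidian=3 rubber=12
After 13 (gather 4 rubber): bolt=2 flax=1 obsidian=3 rubber=16
After 14 (gather 5 coal): bolt=2 coal=5 flax=1 obsidian=3 rubber=16
After 15 (gather 5 coal): bolt=2 coal=10 flax=1 obsidian=3 rubber=16
After 16 (consume 1 obsidian): bolt=2 coal=10 flax=1 obsidian=2 rubber=16
After 17 (consume 1 bolt): bolt=1 coal=10 flax=1 obsidian=2 rubber=16
After 18 (craft shield): bolt=1 coal=6 flax=1 obsidian=2 rubber=16 shield=1
After 19 (craft shield): bolt=1 coal=2 flax=1 obsidian=2 rubber=16 shield=2
After 20 (gather 4 coal): bolt=1 coal=6 flax=1 obsidian=2 rubber=16 shield=2

Answer: bolt=1 coal=6 flax=1 obsidian=2 rubber=16 shield=2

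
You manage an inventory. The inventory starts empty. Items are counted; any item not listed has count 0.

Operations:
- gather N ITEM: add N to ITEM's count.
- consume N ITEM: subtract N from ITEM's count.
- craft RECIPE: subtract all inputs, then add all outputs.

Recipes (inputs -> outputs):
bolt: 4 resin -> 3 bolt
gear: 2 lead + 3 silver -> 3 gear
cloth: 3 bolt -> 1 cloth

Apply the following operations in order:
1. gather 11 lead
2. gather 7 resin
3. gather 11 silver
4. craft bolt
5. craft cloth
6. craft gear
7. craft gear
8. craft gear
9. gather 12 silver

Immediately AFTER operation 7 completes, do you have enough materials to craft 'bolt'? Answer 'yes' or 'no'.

After 1 (gather 11 lead): lead=11
After 2 (gather 7 resin): lead=11 resin=7
After 3 (gather 11 silver): lead=11 resin=7 silver=11
After 4 (craft bolt): bolt=3 lead=11 resin=3 silver=11
After 5 (craft cloth): cloth=1 lead=11 resin=3 silver=11
After 6 (craft gear): cloth=1 gear=3 lead=9 resin=3 silver=8
After 7 (craft gear): cloth=1 gear=6 lead=7 resin=3 silver=5

Answer: no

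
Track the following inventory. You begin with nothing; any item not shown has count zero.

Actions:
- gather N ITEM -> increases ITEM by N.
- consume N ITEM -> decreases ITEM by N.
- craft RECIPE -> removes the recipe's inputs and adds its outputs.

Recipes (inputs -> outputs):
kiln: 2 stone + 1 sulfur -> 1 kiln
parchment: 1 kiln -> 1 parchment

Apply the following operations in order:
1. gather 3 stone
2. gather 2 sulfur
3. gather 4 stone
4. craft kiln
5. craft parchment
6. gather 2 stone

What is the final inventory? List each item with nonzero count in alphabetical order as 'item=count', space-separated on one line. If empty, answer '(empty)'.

Answer: parchment=1 stone=7 sulfur=1

Derivation:
After 1 (gather 3 stone): stone=3
After 2 (gather 2 sulfur): stone=3 sulfur=2
After 3 (gather 4 stone): stone=7 sulfur=2
After 4 (craft kiln): kiln=1 stone=5 sulfur=1
After 5 (craft parchment): parchment=1 stone=5 sulfur=1
After 6 (gather 2 stone): parchment=1 stone=7 sulfur=1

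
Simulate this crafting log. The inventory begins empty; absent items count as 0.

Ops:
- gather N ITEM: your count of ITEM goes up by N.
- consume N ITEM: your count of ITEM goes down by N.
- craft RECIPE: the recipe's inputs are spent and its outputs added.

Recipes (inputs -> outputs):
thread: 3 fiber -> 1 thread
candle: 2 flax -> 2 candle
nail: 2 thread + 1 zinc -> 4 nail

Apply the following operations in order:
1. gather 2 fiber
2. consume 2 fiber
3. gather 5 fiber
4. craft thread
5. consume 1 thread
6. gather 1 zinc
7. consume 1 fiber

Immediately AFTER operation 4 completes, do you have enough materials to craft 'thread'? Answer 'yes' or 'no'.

After 1 (gather 2 fiber): fiber=2
After 2 (consume 2 fiber): (empty)
After 3 (gather 5 fiber): fiber=5
After 4 (craft thread): fiber=2 thread=1

Answer: no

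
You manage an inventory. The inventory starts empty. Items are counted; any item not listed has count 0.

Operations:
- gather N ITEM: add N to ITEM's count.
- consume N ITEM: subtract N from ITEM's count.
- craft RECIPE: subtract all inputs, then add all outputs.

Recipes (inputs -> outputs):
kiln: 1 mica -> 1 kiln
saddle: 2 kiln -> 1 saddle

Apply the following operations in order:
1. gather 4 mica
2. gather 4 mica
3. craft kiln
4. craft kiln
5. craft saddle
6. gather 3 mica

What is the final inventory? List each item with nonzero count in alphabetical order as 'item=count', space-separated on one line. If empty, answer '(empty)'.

After 1 (gather 4 mica): mica=4
After 2 (gather 4 mica): mica=8
After 3 (craft kiln): kiln=1 mica=7
After 4 (craft kiln): kiln=2 mica=6
After 5 (craft saddle): mica=6 saddle=1
After 6 (gather 3 mica): mica=9 saddle=1

Answer: mica=9 saddle=1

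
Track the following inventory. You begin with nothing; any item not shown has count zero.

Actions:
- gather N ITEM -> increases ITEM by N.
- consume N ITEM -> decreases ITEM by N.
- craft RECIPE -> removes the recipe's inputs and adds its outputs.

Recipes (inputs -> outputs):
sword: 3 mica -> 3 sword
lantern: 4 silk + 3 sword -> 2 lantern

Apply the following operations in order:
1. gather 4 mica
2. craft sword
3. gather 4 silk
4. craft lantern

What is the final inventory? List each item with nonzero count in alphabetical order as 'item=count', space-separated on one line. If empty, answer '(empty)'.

Answer: lantern=2 mica=1

Derivation:
After 1 (gather 4 mica): mica=4
After 2 (craft sword): mica=1 sword=3
After 3 (gather 4 silk): mica=1 silk=4 sword=3
After 4 (craft lantern): lantern=2 mica=1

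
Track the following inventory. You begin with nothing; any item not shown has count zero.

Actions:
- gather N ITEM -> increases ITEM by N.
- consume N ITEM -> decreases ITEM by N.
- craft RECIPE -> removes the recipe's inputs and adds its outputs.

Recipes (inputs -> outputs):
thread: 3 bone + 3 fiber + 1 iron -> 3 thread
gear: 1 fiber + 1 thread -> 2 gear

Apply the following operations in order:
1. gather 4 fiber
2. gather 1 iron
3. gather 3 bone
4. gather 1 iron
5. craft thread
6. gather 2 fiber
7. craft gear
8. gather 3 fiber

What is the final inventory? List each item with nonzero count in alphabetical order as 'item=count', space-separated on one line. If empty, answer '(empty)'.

After 1 (gather 4 fiber): fiber=4
After 2 (gather 1 iron): fiber=4 iron=1
After 3 (gather 3 bone): bone=3 fiber=4 iron=1
After 4 (gather 1 iron): bone=3 fiber=4 iron=2
After 5 (craft thread): fiber=1 iron=1 thread=3
After 6 (gather 2 fiber): fiber=3 iron=1 thread=3
After 7 (craft gear): fiber=2 gear=2 iron=1 thread=2
After 8 (gather 3 fiber): fiber=5 gear=2 iron=1 thread=2

Answer: fiber=5 gear=2 iron=1 thread=2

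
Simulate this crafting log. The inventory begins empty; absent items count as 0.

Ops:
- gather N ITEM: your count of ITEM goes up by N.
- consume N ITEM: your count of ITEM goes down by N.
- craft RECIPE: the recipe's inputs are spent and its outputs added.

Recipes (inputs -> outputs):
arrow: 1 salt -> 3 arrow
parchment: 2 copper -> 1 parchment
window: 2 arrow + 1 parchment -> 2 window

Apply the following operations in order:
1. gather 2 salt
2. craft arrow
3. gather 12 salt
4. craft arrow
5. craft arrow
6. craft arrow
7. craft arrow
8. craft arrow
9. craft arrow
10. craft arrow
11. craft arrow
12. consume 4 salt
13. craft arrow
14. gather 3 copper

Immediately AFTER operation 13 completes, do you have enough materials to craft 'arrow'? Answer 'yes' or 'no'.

Answer: no

Derivation:
After 1 (gather 2 salt): salt=2
After 2 (craft arrow): arrow=3 salt=1
After 3 (gather 12 salt): arrow=3 salt=13
After 4 (craft arrow): arrow=6 salt=12
After 5 (craft arrow): arrow=9 salt=11
After 6 (craft arrow): arrow=12 salt=10
After 7 (craft arrow): arrow=15 salt=9
After 8 (craft arrow): arrow=18 salt=8
After 9 (craft arrow): arrow=21 salt=7
After 10 (craft arrow): arrow=24 salt=6
After 11 (craft arrow): arrow=27 salt=5
After 12 (consume 4 salt): arrow=27 salt=1
After 13 (craft arrow): arrow=30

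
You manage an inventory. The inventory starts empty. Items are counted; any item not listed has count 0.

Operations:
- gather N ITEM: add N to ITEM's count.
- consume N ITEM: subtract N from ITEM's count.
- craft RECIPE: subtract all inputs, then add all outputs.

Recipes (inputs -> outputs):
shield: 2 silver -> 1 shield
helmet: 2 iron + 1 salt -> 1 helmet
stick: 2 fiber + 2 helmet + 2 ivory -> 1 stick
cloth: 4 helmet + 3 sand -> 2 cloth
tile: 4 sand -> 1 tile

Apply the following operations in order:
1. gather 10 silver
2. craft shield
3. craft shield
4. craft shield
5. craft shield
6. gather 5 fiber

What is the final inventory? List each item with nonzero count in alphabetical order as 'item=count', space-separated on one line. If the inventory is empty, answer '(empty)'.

After 1 (gather 10 silver): silver=10
After 2 (craft shield): shield=1 silver=8
After 3 (craft shield): shield=2 silver=6
After 4 (craft shield): shield=3 silver=4
After 5 (craft shield): shield=4 silver=2
After 6 (gather 5 fiber): fiber=5 shield=4 silver=2

Answer: fiber=5 shield=4 silver=2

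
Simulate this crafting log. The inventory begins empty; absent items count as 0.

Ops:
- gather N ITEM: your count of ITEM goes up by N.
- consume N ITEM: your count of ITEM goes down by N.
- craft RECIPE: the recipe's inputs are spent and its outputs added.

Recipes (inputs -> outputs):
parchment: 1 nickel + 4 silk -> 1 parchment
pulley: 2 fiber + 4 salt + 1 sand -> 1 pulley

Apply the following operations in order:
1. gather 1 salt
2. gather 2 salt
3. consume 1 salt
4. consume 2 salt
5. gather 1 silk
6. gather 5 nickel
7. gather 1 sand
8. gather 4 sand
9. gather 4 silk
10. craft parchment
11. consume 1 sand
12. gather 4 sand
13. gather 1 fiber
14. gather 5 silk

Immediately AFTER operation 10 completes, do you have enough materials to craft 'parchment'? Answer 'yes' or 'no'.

Answer: no

Derivation:
After 1 (gather 1 salt): salt=1
After 2 (gather 2 salt): salt=3
After 3 (consume 1 salt): salt=2
After 4 (consume 2 salt): (empty)
After 5 (gather 1 silk): silk=1
After 6 (gather 5 nickel): nickel=5 silk=1
After 7 (gather 1 sand): nickel=5 sand=1 silk=1
After 8 (gather 4 sand): nickel=5 sand=5 silk=1
After 9 (gather 4 silk): nickel=5 sand=5 silk=5
After 10 (craft parchment): nickel=4 parchment=1 sand=5 silk=1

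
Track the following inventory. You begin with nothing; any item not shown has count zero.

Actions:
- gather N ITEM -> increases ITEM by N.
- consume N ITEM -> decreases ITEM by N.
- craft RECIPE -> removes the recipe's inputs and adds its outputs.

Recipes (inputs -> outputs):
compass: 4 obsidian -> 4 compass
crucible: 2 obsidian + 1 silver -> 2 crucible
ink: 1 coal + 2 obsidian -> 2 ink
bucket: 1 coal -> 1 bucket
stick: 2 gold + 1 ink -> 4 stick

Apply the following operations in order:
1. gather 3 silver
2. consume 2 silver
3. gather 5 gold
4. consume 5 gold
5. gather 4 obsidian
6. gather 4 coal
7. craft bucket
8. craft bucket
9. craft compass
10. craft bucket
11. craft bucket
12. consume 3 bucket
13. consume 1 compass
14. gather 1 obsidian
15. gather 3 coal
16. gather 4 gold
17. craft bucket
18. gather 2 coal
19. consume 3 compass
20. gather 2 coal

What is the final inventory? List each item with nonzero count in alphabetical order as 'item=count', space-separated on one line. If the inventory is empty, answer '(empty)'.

Answer: bucket=2 coal=6 gold=4 obsidian=1 silver=1

Derivation:
After 1 (gather 3 silver): silver=3
After 2 (consume 2 silver): silver=1
After 3 (gather 5 gold): gold=5 silver=1
After 4 (consume 5 gold): silver=1
After 5 (gather 4 obsidian): obsidian=4 silver=1
After 6 (gather 4 coal): coal=4 obsidian=4 silver=1
After 7 (craft bucket): bucket=1 coal=3 obsidian=4 silver=1
After 8 (craft bucket): bucket=2 coal=2 obsidian=4 silver=1
After 9 (craft compass): bucket=2 coal=2 compass=4 silver=1
After 10 (craft bucket): bucket=3 coal=1 compass=4 silver=1
After 11 (craft bucket): bucket=4 compass=4 silver=1
After 12 (consume 3 bucket): bucket=1 compass=4 silver=1
After 13 (consume 1 compass): bucket=1 compass=3 silver=1
After 14 (gather 1 obsidian): bucket=1 compass=3 obsidian=1 silver=1
After 15 (gather 3 coal): bucket=1 coal=3 compass=3 obsidian=1 silver=1
After 16 (gather 4 gold): bucket=1 coal=3 compass=3 gold=4 obsidian=1 silver=1
After 17 (craft bucket): bucket=2 coal=2 compass=3 gold=4 obsidian=1 silver=1
After 18 (gather 2 coal): bucket=2 coal=4 compass=3 gold=4 obsidian=1 silver=1
After 19 (consume 3 compass): bucket=2 coal=4 gold=4 obsidian=1 silver=1
After 20 (gather 2 coal): bucket=2 coal=6 gold=4 obsidian=1 silver=1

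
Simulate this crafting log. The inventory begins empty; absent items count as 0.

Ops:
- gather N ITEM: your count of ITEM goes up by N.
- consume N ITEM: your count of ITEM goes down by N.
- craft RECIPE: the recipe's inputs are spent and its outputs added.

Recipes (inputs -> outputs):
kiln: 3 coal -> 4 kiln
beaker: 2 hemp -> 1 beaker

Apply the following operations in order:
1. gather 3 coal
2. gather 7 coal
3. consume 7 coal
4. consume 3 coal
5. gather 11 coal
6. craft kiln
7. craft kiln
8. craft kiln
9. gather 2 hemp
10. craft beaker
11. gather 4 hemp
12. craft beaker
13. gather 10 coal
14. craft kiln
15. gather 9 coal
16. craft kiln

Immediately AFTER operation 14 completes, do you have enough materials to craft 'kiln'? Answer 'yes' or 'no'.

Answer: yes

Derivation:
After 1 (gather 3 coal): coal=3
After 2 (gather 7 coal): coal=10
After 3 (consume 7 coal): coal=3
After 4 (consume 3 coal): (empty)
After 5 (gather 11 coal): coal=11
After 6 (craft kiln): coal=8 kiln=4
After 7 (craft kiln): coal=5 kiln=8
After 8 (craft kiln): coal=2 kiln=12
After 9 (gather 2 hemp): coal=2 hemp=2 kiln=12
After 10 (craft beaker): beaker=1 coal=2 kiln=12
After 11 (gather 4 hemp): beaker=1 coal=2 hemp=4 kiln=12
After 12 (craft beaker): beaker=2 coal=2 hemp=2 kiln=12
After 13 (gather 10 coal): beaker=2 coal=12 hemp=2 kiln=12
After 14 (craft kiln): beaker=2 coal=9 hemp=2 kiln=16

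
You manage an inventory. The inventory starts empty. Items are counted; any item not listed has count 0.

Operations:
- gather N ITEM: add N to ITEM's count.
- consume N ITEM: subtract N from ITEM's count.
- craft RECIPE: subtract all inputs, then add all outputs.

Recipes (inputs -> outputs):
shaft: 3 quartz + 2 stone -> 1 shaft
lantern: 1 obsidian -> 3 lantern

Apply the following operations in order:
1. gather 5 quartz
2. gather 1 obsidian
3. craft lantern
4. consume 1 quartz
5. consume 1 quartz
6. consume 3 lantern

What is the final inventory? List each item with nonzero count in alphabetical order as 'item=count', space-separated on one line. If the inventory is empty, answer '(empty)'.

After 1 (gather 5 quartz): quartz=5
After 2 (gather 1 obsidian): obsidian=1 quartz=5
After 3 (craft lantern): lantern=3 quartz=5
After 4 (consume 1 quartz): lantern=3 quartz=4
After 5 (consume 1 quartz): lantern=3 quartz=3
After 6 (consume 3 lantern): quartz=3

Answer: quartz=3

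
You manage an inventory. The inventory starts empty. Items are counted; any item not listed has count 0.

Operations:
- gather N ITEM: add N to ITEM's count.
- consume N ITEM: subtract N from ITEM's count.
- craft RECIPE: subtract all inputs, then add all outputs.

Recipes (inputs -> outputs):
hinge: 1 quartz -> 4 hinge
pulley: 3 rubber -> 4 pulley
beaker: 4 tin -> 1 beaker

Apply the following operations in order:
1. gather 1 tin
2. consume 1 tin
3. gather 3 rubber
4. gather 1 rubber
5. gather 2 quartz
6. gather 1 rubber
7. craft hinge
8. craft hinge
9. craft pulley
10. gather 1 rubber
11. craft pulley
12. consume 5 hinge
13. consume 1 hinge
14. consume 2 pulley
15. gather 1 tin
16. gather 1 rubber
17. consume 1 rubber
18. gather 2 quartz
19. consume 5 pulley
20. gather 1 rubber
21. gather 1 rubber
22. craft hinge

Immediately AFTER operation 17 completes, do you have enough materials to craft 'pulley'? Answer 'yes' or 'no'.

Answer: no

Derivation:
After 1 (gather 1 tin): tin=1
After 2 (consume 1 tin): (empty)
After 3 (gather 3 rubber): rubber=3
After 4 (gather 1 rubber): rubber=4
After 5 (gather 2 quartz): quartz=2 rubber=4
After 6 (gather 1 rubber): quartz=2 rubber=5
After 7 (craft hinge): hinge=4 quartz=1 rubber=5
After 8 (craft hinge): hinge=8 rubber=5
After 9 (craft pulley): hinge=8 pulley=4 rubber=2
After 10 (gather 1 rubber): hinge=8 pulley=4 rubber=3
After 11 (craft pulley): hinge=8 pulley=8
After 12 (consume 5 hinge): hinge=3 pulley=8
After 13 (consume 1 hinge): hinge=2 pulley=8
After 14 (consume 2 pulley): hinge=2 pulley=6
After 15 (gather 1 tin): hinge=2 pulley=6 tin=1
After 16 (gather 1 rubber): hinge=2 pulley=6 rubber=1 tin=1
After 17 (consume 1 rubber): hinge=2 pulley=6 tin=1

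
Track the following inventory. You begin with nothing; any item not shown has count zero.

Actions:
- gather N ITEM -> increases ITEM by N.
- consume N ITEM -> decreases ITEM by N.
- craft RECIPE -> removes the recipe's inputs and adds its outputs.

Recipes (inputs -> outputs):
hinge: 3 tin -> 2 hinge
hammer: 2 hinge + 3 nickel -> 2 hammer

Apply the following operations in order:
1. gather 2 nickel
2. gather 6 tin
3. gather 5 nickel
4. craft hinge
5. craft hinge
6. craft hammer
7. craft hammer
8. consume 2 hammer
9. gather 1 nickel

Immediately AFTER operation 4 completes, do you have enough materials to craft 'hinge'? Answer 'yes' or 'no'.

After 1 (gather 2 nickel): nickel=2
After 2 (gather 6 tin): nickel=2 tin=6
After 3 (gather 5 nickel): nickel=7 tin=6
After 4 (craft hinge): hinge=2 nickel=7 tin=3

Answer: yes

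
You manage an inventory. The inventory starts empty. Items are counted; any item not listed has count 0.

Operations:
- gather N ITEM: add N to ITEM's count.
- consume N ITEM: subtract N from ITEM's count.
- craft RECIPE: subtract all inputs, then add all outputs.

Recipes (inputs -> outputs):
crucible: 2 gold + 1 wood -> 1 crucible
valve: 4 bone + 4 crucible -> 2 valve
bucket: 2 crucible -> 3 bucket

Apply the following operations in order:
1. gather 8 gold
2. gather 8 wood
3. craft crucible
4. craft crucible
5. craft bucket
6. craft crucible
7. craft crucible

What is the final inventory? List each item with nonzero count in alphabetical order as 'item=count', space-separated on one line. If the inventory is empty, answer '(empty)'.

Answer: bucket=3 crucible=2 wood=4

Derivation:
After 1 (gather 8 gold): gold=8
After 2 (gather 8 wood): gold=8 wood=8
After 3 (craft crucible): crucible=1 gold=6 wood=7
After 4 (craft crucible): crucible=2 gold=4 wood=6
After 5 (craft bucket): bucket=3 gold=4 wood=6
After 6 (craft crucible): bucket=3 crucible=1 gold=2 wood=5
After 7 (craft crucible): bucket=3 crucible=2 wood=4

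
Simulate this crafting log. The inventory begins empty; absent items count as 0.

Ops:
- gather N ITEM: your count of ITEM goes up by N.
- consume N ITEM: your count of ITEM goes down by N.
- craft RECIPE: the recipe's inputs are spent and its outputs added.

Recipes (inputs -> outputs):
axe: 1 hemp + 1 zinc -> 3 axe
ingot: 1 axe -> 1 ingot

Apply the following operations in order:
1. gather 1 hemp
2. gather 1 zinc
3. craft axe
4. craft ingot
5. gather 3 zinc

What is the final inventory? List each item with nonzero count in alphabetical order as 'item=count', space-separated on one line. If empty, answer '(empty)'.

Answer: axe=2 ingot=1 zinc=3

Derivation:
After 1 (gather 1 hemp): hemp=1
After 2 (gather 1 zinc): hemp=1 zinc=1
After 3 (craft axe): axe=3
After 4 (craft ingot): axe=2 ingot=1
After 5 (gather 3 zinc): axe=2 ingot=1 zinc=3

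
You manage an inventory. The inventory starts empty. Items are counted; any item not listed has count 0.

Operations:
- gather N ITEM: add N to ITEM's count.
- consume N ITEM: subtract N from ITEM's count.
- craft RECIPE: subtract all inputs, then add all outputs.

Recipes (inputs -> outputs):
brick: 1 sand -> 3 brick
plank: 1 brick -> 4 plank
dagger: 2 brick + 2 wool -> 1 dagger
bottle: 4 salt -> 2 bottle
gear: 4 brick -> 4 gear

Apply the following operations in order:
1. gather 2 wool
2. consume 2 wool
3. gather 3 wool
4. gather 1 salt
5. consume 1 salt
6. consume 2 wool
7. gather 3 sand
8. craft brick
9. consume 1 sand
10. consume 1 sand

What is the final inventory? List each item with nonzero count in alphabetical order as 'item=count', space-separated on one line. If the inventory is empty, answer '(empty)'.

Answer: brick=3 wool=1

Derivation:
After 1 (gather 2 wool): wool=2
After 2 (consume 2 wool): (empty)
After 3 (gather 3 wool): wool=3
After 4 (gather 1 salt): salt=1 wool=3
After 5 (consume 1 salt): wool=3
After 6 (consume 2 wool): wool=1
After 7 (gather 3 sand): sand=3 wool=1
After 8 (craft brick): brick=3 sand=2 wool=1
After 9 (consume 1 sand): brick=3 sand=1 wool=1
After 10 (consume 1 sand): brick=3 wool=1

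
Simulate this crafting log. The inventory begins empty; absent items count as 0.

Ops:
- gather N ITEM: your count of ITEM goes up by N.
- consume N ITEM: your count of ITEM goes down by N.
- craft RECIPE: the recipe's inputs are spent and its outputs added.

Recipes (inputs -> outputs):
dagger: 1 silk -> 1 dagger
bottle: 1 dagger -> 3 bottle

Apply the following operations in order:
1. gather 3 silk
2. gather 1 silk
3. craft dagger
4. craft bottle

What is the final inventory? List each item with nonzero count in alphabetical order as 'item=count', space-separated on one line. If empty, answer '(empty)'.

Answer: bottle=3 silk=3

Derivation:
After 1 (gather 3 silk): silk=3
After 2 (gather 1 silk): silk=4
After 3 (craft dagger): dagger=1 silk=3
After 4 (craft bottle): bottle=3 silk=3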